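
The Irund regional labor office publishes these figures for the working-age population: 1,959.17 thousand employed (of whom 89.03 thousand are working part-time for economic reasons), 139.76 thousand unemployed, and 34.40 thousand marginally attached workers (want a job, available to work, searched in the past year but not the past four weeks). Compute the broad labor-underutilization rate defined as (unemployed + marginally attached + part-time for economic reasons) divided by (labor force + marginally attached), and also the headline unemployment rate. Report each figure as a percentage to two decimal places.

Labor force = 1,959.17 + 139.76 = 2,098.93 thousand.
Numerator = 139.76 + 34.40 + 89.03 = 263.19 thousand.
Denominator = 2,098.93 + 34.40 = 2,133.33 thousand.
Broad rate = 263.19 / 2,133.33 = 12.34%.
Headline unemployment rate = 139.76 / 2,098.93 = 6.66%.

Broad underutilization rate ≈ 12.34%; headline unemployment rate ≈ 6.66%.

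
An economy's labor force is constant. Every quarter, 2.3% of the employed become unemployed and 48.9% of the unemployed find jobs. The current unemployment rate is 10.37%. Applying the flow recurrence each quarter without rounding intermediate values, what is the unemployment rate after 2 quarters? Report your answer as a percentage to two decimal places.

Unemployment rate after two quarters ≈ 5.89%.

With a fixed labor force, u_{t+1} = u_t + s·(1−u_t) − f·u_t = u_t·(1−s−f) + s.
Here 1−s−f = 0.488 and s = 0.023.
u_1 = 0.103700 × 0.488 + 0.023 = 0.073606.
u_2 = 0.073606 × 0.488 + 0.023 = 0.058920.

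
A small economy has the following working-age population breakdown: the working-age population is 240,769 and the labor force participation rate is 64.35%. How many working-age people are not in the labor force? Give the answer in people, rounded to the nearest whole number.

Share not in the labor force = 1 − 0.6435 = 0.3565.
Not in labor force = 0.3565 × 240,769 ≈ 85,834.

About 85,834 are not in the labor force.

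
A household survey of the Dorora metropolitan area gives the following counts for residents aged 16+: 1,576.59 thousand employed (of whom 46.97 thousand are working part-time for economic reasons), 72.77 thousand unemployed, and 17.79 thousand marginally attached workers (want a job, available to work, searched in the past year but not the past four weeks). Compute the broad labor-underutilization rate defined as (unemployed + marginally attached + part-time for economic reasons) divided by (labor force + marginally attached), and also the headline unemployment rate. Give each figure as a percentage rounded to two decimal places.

Broad underutilization rate ≈ 8.25%; headline unemployment rate ≈ 4.41%.

Labor force = 1,576.59 + 72.77 = 1,649.36 thousand.
Numerator = 72.77 + 17.79 + 46.97 = 137.53 thousand.
Denominator = 1,649.36 + 17.79 = 1,667.15 thousand.
Broad rate = 137.53 / 1,667.15 = 8.25%.
Headline unemployment rate = 72.77 / 1,649.36 = 4.41%.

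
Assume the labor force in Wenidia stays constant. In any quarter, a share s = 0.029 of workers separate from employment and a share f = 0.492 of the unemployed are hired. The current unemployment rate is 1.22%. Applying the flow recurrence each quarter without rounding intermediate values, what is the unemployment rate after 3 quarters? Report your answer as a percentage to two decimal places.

With a fixed labor force, u_{t+1} = u_t + s·(1−u_t) − f·u_t = u_t·(1−s−f) + s.
Here 1−s−f = 0.479 and s = 0.029.
u_1 = 0.012200 × 0.479 + 0.029 = 0.034844.
u_2 = 0.034844 × 0.479 + 0.029 = 0.045690.
u_3 = 0.045690 × 0.479 + 0.029 = 0.050886.

Unemployment rate after three quarters ≈ 5.09%.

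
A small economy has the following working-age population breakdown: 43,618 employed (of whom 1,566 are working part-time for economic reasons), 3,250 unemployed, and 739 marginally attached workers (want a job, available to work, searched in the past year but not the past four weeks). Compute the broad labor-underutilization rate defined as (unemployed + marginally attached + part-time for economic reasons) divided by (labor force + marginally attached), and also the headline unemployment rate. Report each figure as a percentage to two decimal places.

Labor force = 43,618 + 3,250 = 46,868.
Numerator = 3,250 + 739 + 1,566 = 5,555.
Denominator = 46,868 + 739 = 47,607.
Broad rate = 5,555 / 47,607 = 11.67%.
Headline unemployment rate = 3,250 / 46,868 = 6.93%.

Broad underutilization rate ≈ 11.67%; headline unemployment rate ≈ 6.93%.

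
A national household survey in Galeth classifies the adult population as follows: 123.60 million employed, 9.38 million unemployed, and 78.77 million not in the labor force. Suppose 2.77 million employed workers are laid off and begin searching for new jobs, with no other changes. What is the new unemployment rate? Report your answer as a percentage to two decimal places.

New unemployment rate ≈ 9.14%.

Initially, labor force = 123.60 + 9.38 = 132.98 million, so u = 9.38/132.98 = 7.05%.
After the change, employed falls and unemployed rises by 2.77; labor force unchanged → E = 120.83, U = 12.15, labor force = 132.98 million.
New unemployment rate = 12.15 / 132.98 = 9.14%.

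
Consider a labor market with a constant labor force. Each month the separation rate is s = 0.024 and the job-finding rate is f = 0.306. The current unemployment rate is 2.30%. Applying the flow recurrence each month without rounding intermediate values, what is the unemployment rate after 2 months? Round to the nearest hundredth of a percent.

With a fixed labor force, u_{t+1} = u_t + s·(1−u_t) − f·u_t = u_t·(1−s−f) + s.
Here 1−s−f = 0.670 and s = 0.024.
u_1 = 0.023000 × 0.670 + 0.024 = 0.039410.
u_2 = 0.039410 × 0.670 + 0.024 = 0.050405.

Unemployment rate after two months ≈ 5.04%.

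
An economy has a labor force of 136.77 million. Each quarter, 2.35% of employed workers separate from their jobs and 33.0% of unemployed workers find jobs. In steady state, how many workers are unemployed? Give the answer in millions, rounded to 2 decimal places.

About 9.09 million are unemployed in steady state.

Steady-state unemployment rate u* = s/(s+f) = 2.35/(2.35+33.0) = 0.066478.
Unemployed = u* × labor force = 0.066478 × 136.77 ≈ 9.09 million.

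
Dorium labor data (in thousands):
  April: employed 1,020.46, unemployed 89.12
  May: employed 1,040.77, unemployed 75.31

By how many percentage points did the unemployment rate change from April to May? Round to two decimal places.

April: labor force = 1,020.46 + 89.12 = 1,109.58; u = 89.12/1,109.58 = 8.03%.
May: labor force = 1,040.77 + 75.31 = 1,116.08; u = 75.31/1,116.08 = 6.75%.
Change = 6.75% − 8.03% = −1.28 pp.

The unemployment rate changed by −1.28 percentage points.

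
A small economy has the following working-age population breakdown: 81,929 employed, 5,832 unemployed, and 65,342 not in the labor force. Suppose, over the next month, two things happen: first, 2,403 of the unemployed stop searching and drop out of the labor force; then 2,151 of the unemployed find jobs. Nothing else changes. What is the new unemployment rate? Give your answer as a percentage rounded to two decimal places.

New unemployment rate ≈ 1.50%.

Initially, labor force = 81,929 + 5,832 = 87,761, so u = 5,832/87,761 = 6.65%.
After the first change, unemployed and labor force both fall by 2,403 → E = 81,929, U = 3,429, labor force = 85,358.
After the second change, unemployed falls and employed rises by 2,151; labor force unchanged → E = 84,080, U = 1,278, labor force = 85,358.
New unemployment rate = 1,278 / 85,358 = 1.50%.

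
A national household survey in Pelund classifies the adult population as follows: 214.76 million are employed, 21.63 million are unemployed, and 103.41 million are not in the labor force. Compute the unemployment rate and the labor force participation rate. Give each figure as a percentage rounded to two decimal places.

Labor force = employed + unemployed = 214.76 + 21.63 = 236.39 million.
Working-age population = 236.39 + 103.41 = 339.80 million.
Unemployment rate = 21.63 / 236.39 = 9.15%.
Labor force participation rate = 236.39 / 339.80 = 69.57%.

Unemployment rate ≈ 9.15%; labor force participation rate ≈ 69.57%.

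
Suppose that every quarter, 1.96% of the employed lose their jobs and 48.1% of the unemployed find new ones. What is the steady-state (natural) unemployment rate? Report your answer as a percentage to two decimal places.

At steady state the flows balance: s·E = f·U, so U/(E+U) = s/(s+f).
u* = 1.96 / (1.96 + 48.1) = 1.96 / 50.06 = 3.92%.

Steady-state unemployment rate ≈ 3.92%.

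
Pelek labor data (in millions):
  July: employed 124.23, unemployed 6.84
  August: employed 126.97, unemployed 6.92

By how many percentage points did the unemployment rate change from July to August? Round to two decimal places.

The unemployment rate changed by −0.05 percentage points.

July: labor force = 124.23 + 6.84 = 131.07; u = 6.84/131.07 = 5.22%.
August: labor force = 126.97 + 6.92 = 133.89; u = 6.92/133.89 = 5.17%.
Change = 5.17% − 5.22% = −0.05 pp.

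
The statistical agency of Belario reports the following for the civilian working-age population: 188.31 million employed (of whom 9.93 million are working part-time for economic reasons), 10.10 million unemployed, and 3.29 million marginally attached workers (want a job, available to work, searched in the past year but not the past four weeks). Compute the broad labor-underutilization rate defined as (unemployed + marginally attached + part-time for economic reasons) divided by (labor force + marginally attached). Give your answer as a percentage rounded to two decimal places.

Broad underutilization rate ≈ 11.56%.

Labor force = 188.31 + 10.10 = 198.41 million.
Numerator = 10.10 + 3.29 + 9.93 = 23.32 million.
Denominator = 198.41 + 3.29 = 201.70 million.
Broad rate = 23.32 / 201.70 = 11.56%.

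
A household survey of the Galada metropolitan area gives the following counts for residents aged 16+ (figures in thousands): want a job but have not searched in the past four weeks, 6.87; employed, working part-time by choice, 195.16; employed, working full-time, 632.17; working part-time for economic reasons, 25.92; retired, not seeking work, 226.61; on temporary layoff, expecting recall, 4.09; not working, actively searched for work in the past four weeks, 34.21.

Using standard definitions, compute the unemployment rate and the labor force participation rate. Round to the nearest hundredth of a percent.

Unemployment rate ≈ 4.30%; labor force participation rate ≈ 79.25%.

Employed = 195.16 + 632.17 + 25.92 = 853.25 thousand (anyone who worked, including part-time for economic reasons, counts as employed).
Unemployed = 4.09 + 34.21 = 38.30 thousand (jobless and actively searching, or on temporary layoff).
Labor force = 853.25 + 38.30 = 891.55 thousand.
Not in labor force = 6.87 + 226.61 = 233.48 thousand (those not working and not actively searching are outside the labor force — including those who want a job but have given up searching).
Civilian working-age population = 891.55 + 233.48 = 1,125.03 thousand.
Unemployment rate = 38.30 / 891.55 = 4.30%.
Labor force participation rate = 891.55 / 1,125.03 = 79.25%.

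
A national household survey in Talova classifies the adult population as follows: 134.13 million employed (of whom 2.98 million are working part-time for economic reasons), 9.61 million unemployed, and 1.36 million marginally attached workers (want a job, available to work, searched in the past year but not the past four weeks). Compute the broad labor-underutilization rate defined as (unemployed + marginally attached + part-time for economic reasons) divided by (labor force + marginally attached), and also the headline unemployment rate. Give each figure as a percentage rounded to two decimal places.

Broad underutilization rate ≈ 9.61%; headline unemployment rate ≈ 6.69%.

Labor force = 134.13 + 9.61 = 143.74 million.
Numerator = 9.61 + 1.36 + 2.98 = 13.95 million.
Denominator = 143.74 + 1.36 = 145.10 million.
Broad rate = 13.95 / 145.10 = 9.61%.
Headline unemployment rate = 9.61 / 143.74 = 6.69%.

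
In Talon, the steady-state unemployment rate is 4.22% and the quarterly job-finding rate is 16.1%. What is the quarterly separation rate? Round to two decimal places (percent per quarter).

From u* = s/(s+f): s = u·f/(1−u).
s = 0.0422 × 16.1 / (1 − 0.0422) = 0.6794 / 0.9578 ≈ 0.71% per quarter.

Separation rate ≈ 0.71% per quarter.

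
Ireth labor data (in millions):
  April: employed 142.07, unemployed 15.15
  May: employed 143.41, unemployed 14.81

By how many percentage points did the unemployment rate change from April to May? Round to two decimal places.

The unemployment rate changed by −0.28 percentage points.

April: labor force = 142.07 + 15.15 = 157.22; u = 15.15/157.22 = 9.64%.
May: labor force = 143.41 + 14.81 = 158.22; u = 14.81/158.22 = 9.36%.
Change = 9.36% − 9.64% = −0.28 pp.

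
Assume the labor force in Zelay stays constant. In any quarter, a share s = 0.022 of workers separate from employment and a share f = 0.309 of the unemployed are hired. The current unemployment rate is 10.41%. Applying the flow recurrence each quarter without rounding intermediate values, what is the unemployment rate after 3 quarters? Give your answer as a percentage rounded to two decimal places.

With a fixed labor force, u_{t+1} = u_t + s·(1−u_t) − f·u_t = u_t·(1−s−f) + s.
Here 1−s−f = 0.669 and s = 0.022.
u_1 = 0.104100 × 0.669 + 0.022 = 0.091643.
u_2 = 0.091643 × 0.669 + 0.022 = 0.083309.
u_3 = 0.083309 × 0.669 + 0.022 = 0.077734.

Unemployment rate after three quarters ≈ 7.77%.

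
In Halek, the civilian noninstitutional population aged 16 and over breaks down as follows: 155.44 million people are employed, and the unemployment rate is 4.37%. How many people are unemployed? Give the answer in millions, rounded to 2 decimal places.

About 7.10 million are unemployed.

Let U be the number unemployed. The labor force is E + U, and U/(E+U) = 0.0437.
So U = 0.0437 × 155.44 / (1 − 0.0437) = 6.7927 / 0.9563 ≈ 7.10 million.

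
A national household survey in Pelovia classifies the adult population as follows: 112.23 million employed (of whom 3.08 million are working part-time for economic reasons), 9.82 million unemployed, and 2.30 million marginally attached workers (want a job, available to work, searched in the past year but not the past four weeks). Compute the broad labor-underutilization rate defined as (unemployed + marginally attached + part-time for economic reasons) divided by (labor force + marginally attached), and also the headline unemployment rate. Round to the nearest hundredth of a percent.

Labor force = 112.23 + 9.82 = 122.05 million.
Numerator = 9.82 + 2.30 + 3.08 = 15.20 million.
Denominator = 122.05 + 2.30 = 124.35 million.
Broad rate = 15.20 / 124.35 = 12.22%.
Headline unemployment rate = 9.82 / 122.05 = 8.05%.

Broad underutilization rate ≈ 12.22%; headline unemployment rate ≈ 8.05%.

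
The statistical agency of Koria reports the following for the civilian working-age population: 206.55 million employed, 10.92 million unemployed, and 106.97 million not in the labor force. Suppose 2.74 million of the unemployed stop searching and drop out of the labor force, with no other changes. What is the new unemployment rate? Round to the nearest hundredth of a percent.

New unemployment rate ≈ 3.81%.

Initially, labor force = 206.55 + 10.92 = 217.47 million, so u = 10.92/217.47 = 5.02%.
After the change, unemployed and labor force both fall by 2.74 → E = 206.55, U = 8.18, labor force = 214.73 million.
New unemployment rate = 8.18 / 214.73 = 3.81%.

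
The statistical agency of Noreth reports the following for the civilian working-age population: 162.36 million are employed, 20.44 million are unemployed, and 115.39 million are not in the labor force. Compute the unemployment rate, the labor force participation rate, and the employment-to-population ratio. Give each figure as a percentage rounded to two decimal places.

Labor force = employed + unemployed = 162.36 + 20.44 = 182.80 million.
Working-age population = 182.80 + 115.39 = 298.19 million.
Unemployment rate = 20.44 / 182.80 = 11.18%.
Labor force participation rate = 182.80 / 298.19 = 61.30%.
Employment-population ratio = 162.36 / 298.19 = 54.45%.

Unemployment rate ≈ 11.18%; labor force participation rate ≈ 61.30%; employment-population ratio ≈ 54.45%.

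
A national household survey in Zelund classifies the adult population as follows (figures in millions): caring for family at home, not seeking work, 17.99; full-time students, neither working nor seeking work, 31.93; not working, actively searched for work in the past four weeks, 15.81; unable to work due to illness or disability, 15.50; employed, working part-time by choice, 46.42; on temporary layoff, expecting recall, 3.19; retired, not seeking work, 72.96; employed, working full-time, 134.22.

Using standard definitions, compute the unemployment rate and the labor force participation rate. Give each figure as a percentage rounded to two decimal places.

Employed = 46.42 + 134.22 = 180.64 million.
Unemployed = 15.81 + 3.19 = 19.00 million (jobless and actively searching, or on temporary layoff).
Labor force = 180.64 + 19.00 = 199.64 million.
Not in labor force = 17.99 + 31.93 + 15.50 + 72.96 = 138.38 million (those not working and not actively searching are outside the labor force).
Civilian working-age population = 199.64 + 138.38 = 338.02 million.
Unemployment rate = 19.00 / 199.64 = 9.52%.
Labor force participation rate = 199.64 / 338.02 = 59.06%.

Unemployment rate ≈ 9.52%; labor force participation rate ≈ 59.06%.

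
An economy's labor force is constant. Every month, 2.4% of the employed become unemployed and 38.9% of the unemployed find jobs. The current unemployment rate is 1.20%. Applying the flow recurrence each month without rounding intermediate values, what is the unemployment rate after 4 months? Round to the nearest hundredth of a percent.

With a fixed labor force, u_{t+1} = u_t + s·(1−u_t) − f·u_t = u_t·(1−s−f) + s.
Here 1−s−f = 0.587 and s = 0.024.
u_1 = 0.012000 × 0.587 + 0.024 = 0.031044.
u_2 = 0.031044 × 0.587 + 0.024 = 0.042223.
u_3 = 0.042223 × 0.587 + 0.024 = 0.048785.
u_4 = 0.048785 × 0.587 + 0.024 = 0.052637.

Unemployment rate after four months ≈ 5.26%.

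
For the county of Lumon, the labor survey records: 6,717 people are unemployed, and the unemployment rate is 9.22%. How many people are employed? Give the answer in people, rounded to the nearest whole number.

Labor force = U / u = 6,717 / 0.0922 ≈ 72,852.
Employed = labor force − unemployed = 72,852 − 6,717 = 66,135.

About 66,135 are employed.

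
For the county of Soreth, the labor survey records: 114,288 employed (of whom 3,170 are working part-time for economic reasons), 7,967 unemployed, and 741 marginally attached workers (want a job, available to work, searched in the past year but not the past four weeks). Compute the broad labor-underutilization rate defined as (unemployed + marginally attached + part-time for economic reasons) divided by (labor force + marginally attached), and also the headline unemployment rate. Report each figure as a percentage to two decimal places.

Labor force = 114,288 + 7,967 = 122,255.
Numerator = 7,967 + 741 + 3,170 = 11,878.
Denominator = 122,255 + 741 = 122,996.
Broad rate = 11,878 / 122,996 = 9.66%.
Headline unemployment rate = 7,967 / 122,255 = 6.52%.

Broad underutilization rate ≈ 9.66%; headline unemployment rate ≈ 6.52%.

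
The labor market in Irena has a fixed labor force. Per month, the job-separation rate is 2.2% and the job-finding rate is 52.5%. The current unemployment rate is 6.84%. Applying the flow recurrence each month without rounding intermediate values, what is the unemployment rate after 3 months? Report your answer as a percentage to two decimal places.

Unemployment rate after three months ≈ 4.28%.

With a fixed labor force, u_{t+1} = u_t + s·(1−u_t) − f·u_t = u_t·(1−s−f) + s.
Here 1−s−f = 0.453 and s = 0.022.
u_1 = 0.068400 × 0.453 + 0.022 = 0.052985.
u_2 = 0.052985 × 0.453 + 0.022 = 0.046002.
u_3 = 0.046002 × 0.453 + 0.022 = 0.042839.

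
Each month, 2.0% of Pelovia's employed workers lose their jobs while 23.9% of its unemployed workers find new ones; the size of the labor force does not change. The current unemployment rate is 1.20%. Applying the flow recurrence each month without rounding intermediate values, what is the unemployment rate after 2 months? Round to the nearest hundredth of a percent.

With a fixed labor force, u_{t+1} = u_t + s·(1−u_t) − f·u_t = u_t·(1−s−f) + s.
Here 1−s−f = 0.741 and s = 0.020.
u_1 = 0.012000 × 0.741 + 0.020 = 0.028892.
u_2 = 0.028892 × 0.741 + 0.020 = 0.041409.

Unemployment rate after two months ≈ 4.14%.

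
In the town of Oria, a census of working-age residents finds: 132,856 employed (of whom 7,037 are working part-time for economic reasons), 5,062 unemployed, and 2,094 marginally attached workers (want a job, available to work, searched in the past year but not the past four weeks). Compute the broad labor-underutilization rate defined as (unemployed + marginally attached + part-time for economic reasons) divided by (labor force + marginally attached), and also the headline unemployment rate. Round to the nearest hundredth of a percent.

Labor force = 132,856 + 5,062 = 137,918.
Numerator = 5,062 + 2,094 + 7,037 = 14,193.
Denominator = 137,918 + 2,094 = 140,012.
Broad rate = 14,193 / 140,012 = 10.14%.
Headline unemployment rate = 5,062 / 137,918 = 3.67%.

Broad underutilization rate ≈ 10.14%; headline unemployment rate ≈ 3.67%.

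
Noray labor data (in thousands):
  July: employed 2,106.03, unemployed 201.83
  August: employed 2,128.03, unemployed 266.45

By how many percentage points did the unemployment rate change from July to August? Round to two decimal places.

July: labor force = 2,106.03 + 201.83 = 2,307.86; u = 201.83/2,307.86 = 8.75%.
August: labor force = 2,128.03 + 266.45 = 2,394.48; u = 266.45/2,394.48 = 11.13%.
Change = 11.13% − 8.75% = +2.38 pp.

The unemployment rate changed by +2.38 percentage points.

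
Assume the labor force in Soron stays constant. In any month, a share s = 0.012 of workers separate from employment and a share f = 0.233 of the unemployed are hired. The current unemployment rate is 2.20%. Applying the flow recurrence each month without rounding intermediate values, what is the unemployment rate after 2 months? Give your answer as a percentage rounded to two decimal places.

Unemployment rate after two months ≈ 3.36%.

With a fixed labor force, u_{t+1} = u_t + s·(1−u_t) − f·u_t = u_t·(1−s−f) + s.
Here 1−s−f = 0.755 and s = 0.012.
u_1 = 0.022000 × 0.755 + 0.012 = 0.028610.
u_2 = 0.028610 × 0.755 + 0.012 = 0.033601.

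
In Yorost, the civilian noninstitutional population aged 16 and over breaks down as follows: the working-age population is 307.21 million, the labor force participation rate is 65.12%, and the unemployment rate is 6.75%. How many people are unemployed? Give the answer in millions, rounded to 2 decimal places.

About 13.50 million are unemployed.

Labor force = 0.6512 × 307.21 = 200.06 million.
Unemployed = 0.0675 × 200.06 ≈ 13.50 million.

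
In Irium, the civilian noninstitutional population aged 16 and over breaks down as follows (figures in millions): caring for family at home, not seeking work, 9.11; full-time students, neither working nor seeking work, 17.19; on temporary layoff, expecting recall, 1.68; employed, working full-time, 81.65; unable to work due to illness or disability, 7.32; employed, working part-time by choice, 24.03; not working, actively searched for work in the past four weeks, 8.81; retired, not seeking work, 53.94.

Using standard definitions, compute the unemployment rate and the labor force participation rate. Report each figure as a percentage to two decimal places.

Employed = 81.65 + 24.03 = 105.68 million.
Unemployed = 1.68 + 8.81 = 10.49 million (jobless and actively searching, or on temporary layoff).
Labor force = 105.68 + 10.49 = 116.17 million.
Not in labor force = 9.11 + 17.19 + 7.32 + 53.94 = 87.56 million (those not working and not actively searching are outside the labor force).
Civilian working-age population = 116.17 + 87.56 = 203.73 million.
Unemployment rate = 10.49 / 116.17 = 9.03%.
Labor force participation rate = 116.17 / 203.73 = 57.02%.

Unemployment rate ≈ 9.03%; labor force participation rate ≈ 57.02%.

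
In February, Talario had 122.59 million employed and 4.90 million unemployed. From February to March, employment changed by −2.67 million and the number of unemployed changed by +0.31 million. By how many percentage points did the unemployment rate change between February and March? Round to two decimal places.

February: labor force = 122.59 + 4.90 = 127.49; u = 4.90/127.49 = 3.84%.
March: labor force = 119.92 + 5.21 = 125.13; u = 5.21/125.13 = 4.16%.
Change = 4.16% − 3.84% = +0.32 pp.

The unemployment rate changed by +0.32 percentage points.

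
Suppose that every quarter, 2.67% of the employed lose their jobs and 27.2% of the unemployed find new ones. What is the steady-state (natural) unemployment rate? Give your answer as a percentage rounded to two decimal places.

At steady state the flows balance: s·E = f·U, so U/(E+U) = s/(s+f).
u* = 2.67 / (2.67 + 27.2) = 2.67 / 29.87 = 8.94%.

Steady-state unemployment rate ≈ 8.94%.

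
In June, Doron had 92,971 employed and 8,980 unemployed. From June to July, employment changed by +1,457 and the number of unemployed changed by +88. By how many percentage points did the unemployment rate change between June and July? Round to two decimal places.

June: labor force = 92,971 + 8,980 = 101,951; u = 8,980/101,951 = 8.81%.
July: labor force = 94,428 + 9,068 = 103,496; u = 9,068/103,496 = 8.76%.
Change = 8.76% − 8.81% = −0.05 pp.

The unemployment rate changed by −0.05 percentage points.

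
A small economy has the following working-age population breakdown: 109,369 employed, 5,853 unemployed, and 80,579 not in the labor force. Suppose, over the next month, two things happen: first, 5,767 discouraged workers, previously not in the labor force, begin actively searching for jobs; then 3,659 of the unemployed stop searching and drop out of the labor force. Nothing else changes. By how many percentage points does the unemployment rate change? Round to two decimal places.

Initially, labor force = 109,369 + 5,853 = 115,222, so u = 5,853/115,222 = 5.08%.
After the first change, unemployed and labor force both rise by 5,767 → E = 109,369, U = 11,620, labor force = 120,989.
After the second change, unemployed and labor force both fall by 3,659 → E = 109,369, U = 7,961, labor force = 117,330.
New unemployment rate = 7,961 / 117,330 = 6.79%.
Change = 6.79% − 5.08% = +1.71 percentage points.

The unemployment rate changes by +1.71 percentage points.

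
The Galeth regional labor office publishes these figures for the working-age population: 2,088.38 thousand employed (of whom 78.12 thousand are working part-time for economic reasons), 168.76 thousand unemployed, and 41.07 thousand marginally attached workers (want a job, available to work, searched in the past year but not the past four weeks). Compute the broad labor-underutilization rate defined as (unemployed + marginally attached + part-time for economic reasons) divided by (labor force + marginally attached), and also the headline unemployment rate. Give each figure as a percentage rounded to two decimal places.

Broad underutilization rate ≈ 12.53%; headline unemployment rate ≈ 7.48%.

Labor force = 2,088.38 + 168.76 = 2,257.14 thousand.
Numerator = 168.76 + 41.07 + 78.12 = 287.95 thousand.
Denominator = 2,257.14 + 41.07 = 2,298.21 thousand.
Broad rate = 287.95 / 2,298.21 = 12.53%.
Headline unemployment rate = 168.76 / 2,257.14 = 7.48%.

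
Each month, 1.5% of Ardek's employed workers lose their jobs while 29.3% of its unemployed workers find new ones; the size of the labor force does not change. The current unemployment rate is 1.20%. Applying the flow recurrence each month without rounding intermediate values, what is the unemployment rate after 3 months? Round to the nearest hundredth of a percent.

With a fixed labor force, u_{t+1} = u_t + s·(1−u_t) − f·u_t = u_t·(1−s−f) + s.
Here 1−s−f = 0.692 and s = 0.015.
u_1 = 0.012000 × 0.692 + 0.015 = 0.023304.
u_2 = 0.023304 × 0.692 + 0.015 = 0.031126.
u_3 = 0.031126 × 0.692 + 0.015 = 0.036539.

Unemployment rate after three months ≈ 3.65%.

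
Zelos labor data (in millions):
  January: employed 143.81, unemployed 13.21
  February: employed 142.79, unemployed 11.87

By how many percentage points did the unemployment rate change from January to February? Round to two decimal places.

January: labor force = 143.81 + 13.21 = 157.02; u = 13.21/157.02 = 8.41%.
February: labor force = 142.79 + 11.87 = 154.66; u = 11.87/154.66 = 7.67%.
Change = 7.67% − 8.41% = −0.74 pp.

The unemployment rate changed by −0.74 percentage points.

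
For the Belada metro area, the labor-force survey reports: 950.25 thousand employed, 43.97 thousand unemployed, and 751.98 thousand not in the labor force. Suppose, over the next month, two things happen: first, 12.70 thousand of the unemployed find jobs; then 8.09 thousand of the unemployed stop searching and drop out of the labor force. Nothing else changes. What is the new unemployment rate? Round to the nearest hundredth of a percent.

New unemployment rate ≈ 2.35%.

Initially, labor force = 950.25 + 43.97 = 994.22 thousand, so u = 43.97/994.22 = 4.42%.
After the first change, unemployed falls and employed rises by 12.70; labor force unchanged → E = 962.95, U = 31.27, labor force = 994.22 thousand.
After the second change, unemployed and labor force both fall by 8.09 → E = 962.95, U = 23.18, labor force = 986.13 thousand.
New unemployment rate = 23.18 / 986.13 = 2.35%.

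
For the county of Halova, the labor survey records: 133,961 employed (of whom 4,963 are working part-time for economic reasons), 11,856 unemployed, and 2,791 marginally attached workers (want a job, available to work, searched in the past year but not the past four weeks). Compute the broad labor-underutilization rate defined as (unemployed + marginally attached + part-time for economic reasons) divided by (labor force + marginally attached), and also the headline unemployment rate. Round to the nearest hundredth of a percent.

Broad underutilization rate ≈ 13.20%; headline unemployment rate ≈ 8.13%.

Labor force = 133,961 + 11,856 = 145,817.
Numerator = 11,856 + 2,791 + 4,963 = 19,610.
Denominator = 145,817 + 2,791 = 148,608.
Broad rate = 19,610 / 148,608 = 13.20%.
Headline unemployment rate = 11,856 / 145,817 = 8.13%.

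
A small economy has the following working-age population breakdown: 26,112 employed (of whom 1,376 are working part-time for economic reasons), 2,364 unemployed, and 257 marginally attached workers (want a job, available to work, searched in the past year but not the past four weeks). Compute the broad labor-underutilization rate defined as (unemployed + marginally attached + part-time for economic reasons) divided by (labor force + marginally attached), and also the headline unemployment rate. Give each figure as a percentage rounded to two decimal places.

Labor force = 26,112 + 2,364 = 28,476.
Numerator = 2,364 + 257 + 1,376 = 3,997.
Denominator = 28,476 + 257 = 28,733.
Broad rate = 3,997 / 28,733 = 13.91%.
Headline unemployment rate = 2,364 / 28,476 = 8.30%.

Broad underutilization rate ≈ 13.91%; headline unemployment rate ≈ 8.30%.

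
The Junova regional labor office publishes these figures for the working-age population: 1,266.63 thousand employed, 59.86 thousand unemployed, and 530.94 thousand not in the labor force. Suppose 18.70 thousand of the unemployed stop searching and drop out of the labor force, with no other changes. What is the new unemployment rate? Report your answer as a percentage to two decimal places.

Initially, labor force = 1,266.63 + 59.86 = 1,326.49 thousand, so u = 59.86/1,326.49 = 4.51%.
After the change, unemployed and labor force both fall by 18.70 → E = 1,266.63, U = 41.16, labor force = 1,307.79 thousand.
New unemployment rate = 41.16 / 1,307.79 = 3.15%.

New unemployment rate ≈ 3.15%.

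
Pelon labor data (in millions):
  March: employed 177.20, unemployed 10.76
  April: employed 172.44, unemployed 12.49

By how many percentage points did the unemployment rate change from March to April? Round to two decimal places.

March: labor force = 177.20 + 10.76 = 187.96; u = 10.76/187.96 = 5.72%.
April: labor force = 172.44 + 12.49 = 184.93; u = 12.49/184.93 = 6.75%.
Change = 6.75% − 5.72% = +1.03 pp.

The unemployment rate changed by +1.03 percentage points.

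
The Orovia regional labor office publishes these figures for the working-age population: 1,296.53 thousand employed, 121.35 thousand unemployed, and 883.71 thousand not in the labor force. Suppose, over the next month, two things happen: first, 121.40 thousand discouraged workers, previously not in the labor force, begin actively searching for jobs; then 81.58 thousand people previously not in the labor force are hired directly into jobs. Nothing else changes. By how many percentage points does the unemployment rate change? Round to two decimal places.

Initially, labor force = 1,296.53 + 121.35 = 1,417.88 thousand, so u = 121.35/1,417.88 = 8.56%.
After the first change, unemployed and labor force both rise by 121.40 → E = 1,296.53, U = 242.75, labor force = 1,539.28 thousand.
After the second change, employed and labor force both rise by 81.58; unemployed unchanged → E = 1,378.11, U = 242.75, labor force = 1,620.86 thousand.
New unemployment rate = 242.75 / 1,620.86 = 14.98%.
Change = 14.98% − 8.56% = +6.42 percentage points.

The unemployment rate changes by +6.42 percentage points.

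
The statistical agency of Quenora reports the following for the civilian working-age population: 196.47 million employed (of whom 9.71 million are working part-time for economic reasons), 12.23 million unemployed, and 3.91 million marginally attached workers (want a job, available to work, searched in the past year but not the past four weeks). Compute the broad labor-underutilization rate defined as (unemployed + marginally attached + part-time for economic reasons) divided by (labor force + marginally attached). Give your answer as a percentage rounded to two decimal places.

Labor force = 196.47 + 12.23 = 208.70 million.
Numerator = 12.23 + 3.91 + 9.71 = 25.85 million.
Denominator = 208.70 + 3.91 = 212.61 million.
Broad rate = 25.85 / 212.61 = 12.16%.

Broad underutilization rate ≈ 12.16%.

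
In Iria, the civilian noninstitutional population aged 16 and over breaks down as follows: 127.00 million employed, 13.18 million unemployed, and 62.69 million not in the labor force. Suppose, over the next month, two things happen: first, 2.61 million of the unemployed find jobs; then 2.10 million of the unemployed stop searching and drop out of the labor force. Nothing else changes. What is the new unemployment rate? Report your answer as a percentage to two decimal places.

New unemployment rate ≈ 6.13%.

Initially, labor force = 127.00 + 13.18 = 140.18 million, so u = 13.18/140.18 = 9.40%.
After the first change, unemployed falls and employed rises by 2.61; labor force unchanged → E = 129.61, U = 10.57, labor force = 140.18 million.
After the second change, unemployed and labor force both fall by 2.10 → E = 129.61, U = 8.47, labor force = 138.08 million.
New unemployment rate = 8.47 / 138.08 = 6.13%.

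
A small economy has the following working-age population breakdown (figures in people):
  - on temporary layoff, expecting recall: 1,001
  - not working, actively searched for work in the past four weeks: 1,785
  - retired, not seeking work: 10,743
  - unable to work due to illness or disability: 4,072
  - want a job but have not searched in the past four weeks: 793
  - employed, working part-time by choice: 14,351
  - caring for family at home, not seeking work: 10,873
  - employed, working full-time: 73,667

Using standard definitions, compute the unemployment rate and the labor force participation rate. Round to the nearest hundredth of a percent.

Unemployment rate ≈ 3.07%; labor force participation rate ≈ 77.42%.

Employed = 14,351 + 73,667 = 88,018.
Unemployed = 1,001 + 1,785 = 2,786 (jobless and actively searching, or on temporary layoff).
Labor force = 88,018 + 2,786 = 90,804.
Not in labor force = 10,743 + 4,072 + 793 + 10,873 = 26,481 (those not working and not actively searching are outside the labor force — including those who want a job but have given up searching).
Civilian working-age population = 90,804 + 26,481 = 117,285.
Unemployment rate = 2,786 / 90,804 = 3.07%.
Labor force participation rate = 90,804 / 117,285 = 77.42%.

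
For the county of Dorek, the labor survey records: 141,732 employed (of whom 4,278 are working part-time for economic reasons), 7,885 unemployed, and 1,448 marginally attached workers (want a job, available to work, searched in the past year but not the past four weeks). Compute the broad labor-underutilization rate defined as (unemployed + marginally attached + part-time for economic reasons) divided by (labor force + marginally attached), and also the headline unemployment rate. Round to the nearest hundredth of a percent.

Broad underutilization rate ≈ 9.01%; headline unemployment rate ≈ 5.27%.

Labor force = 141,732 + 7,885 = 149,617.
Numerator = 7,885 + 1,448 + 4,278 = 13,611.
Denominator = 149,617 + 1,448 = 151,065.
Broad rate = 13,611 / 151,065 = 9.01%.
Headline unemployment rate = 7,885 / 149,617 = 5.27%.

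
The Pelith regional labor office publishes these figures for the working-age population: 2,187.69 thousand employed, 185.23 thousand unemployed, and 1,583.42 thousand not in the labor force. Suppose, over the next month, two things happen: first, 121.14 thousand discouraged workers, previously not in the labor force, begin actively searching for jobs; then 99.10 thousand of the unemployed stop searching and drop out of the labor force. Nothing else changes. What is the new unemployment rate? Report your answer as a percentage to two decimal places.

New unemployment rate ≈ 8.65%.

Initially, labor force = 2,187.69 + 185.23 = 2,372.92 thousand, so u = 185.23/2,372.92 = 7.81%.
After the first change, unemployed and labor force both rise by 121.14 → E = 2,187.69, U = 306.37, labor force = 2,494.06 thousand.
After the second change, unemployed and labor force both fall by 99.10 → E = 2,187.69, U = 207.27, labor force = 2,394.96 thousand.
New unemployment rate = 207.27 / 2,394.96 = 8.65%.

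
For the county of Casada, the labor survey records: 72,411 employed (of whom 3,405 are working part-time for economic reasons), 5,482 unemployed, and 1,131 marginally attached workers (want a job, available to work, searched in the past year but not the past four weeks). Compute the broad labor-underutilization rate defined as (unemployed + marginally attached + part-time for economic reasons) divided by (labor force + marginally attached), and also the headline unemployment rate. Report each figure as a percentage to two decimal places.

Labor force = 72,411 + 5,482 = 77,893.
Numerator = 5,482 + 1,131 + 3,405 = 10,018.
Denominator = 77,893 + 1,131 = 79,024.
Broad rate = 10,018 / 79,024 = 12.68%.
Headline unemployment rate = 5,482 / 77,893 = 7.04%.

Broad underutilization rate ≈ 12.68%; headline unemployment rate ≈ 7.04%.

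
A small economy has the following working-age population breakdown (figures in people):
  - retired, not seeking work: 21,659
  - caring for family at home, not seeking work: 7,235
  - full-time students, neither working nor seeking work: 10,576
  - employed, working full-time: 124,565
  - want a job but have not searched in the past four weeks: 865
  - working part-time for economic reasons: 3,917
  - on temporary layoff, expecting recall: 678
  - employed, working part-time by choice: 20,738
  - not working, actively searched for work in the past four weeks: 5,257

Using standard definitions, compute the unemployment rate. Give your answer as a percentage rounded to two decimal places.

Unemployment rate ≈ 3.83%.

Employed = 124,565 + 3,917 + 20,738 = 149,220 (anyone who worked, including part-time for economic reasons, counts as employed).
Unemployed = 678 + 5,257 = 5,935 (jobless and actively searching, or on temporary layoff).
Labor force = 149,220 + 5,935 = 155,155.
Unemployment rate = 5,935 / 155,155 = 3.83%.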